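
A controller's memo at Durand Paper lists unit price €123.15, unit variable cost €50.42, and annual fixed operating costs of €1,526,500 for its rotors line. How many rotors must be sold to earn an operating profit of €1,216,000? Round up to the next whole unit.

Contribution margin per unit = €123.15 − €50.42 = €72.73.
Units = (FC + target) / CM = (€1,526,500 + €1,216,000) / €72.73 = 37,707.96, so 37,708 rotors.

37,708 rotors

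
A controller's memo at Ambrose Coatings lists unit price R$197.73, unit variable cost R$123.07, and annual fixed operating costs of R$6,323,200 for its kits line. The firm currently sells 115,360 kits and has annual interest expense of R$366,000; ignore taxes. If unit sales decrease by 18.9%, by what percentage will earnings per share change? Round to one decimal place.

At 115,360 units, contribution = 115,360 × R$74.66 = R$8,612,777.60.
EBIT = R$8,612,777.60 − R$6,323,200 = R$2,289,577.60.
Interest = R$366,000.00, so EBIT − I = R$1,923,577.60.
DCL = total CM / (EBIT − I) = R$8,612,777.60 / R$1,923,577.60 = 4.4775.
%ΔEPS = DCL × %ΔSales = 4.4775 × -18.9% = -84.6%.

-84.6%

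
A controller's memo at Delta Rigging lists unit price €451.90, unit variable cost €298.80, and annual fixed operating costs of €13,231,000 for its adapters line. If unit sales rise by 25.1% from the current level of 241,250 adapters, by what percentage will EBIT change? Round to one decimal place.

Contribution at this volume is 241,250 × €153.10 = €36,935,375.00.
Subtracting fixed costs: EBIT = €36,935,375.00 − €13,231,000 = €23,704,375.00.
So DOL = total CM / EBIT = €36,935,375.00 / €23,704,375.00 = 1.5582.
%ΔEBIT = DOL × %ΔSales = 1.5582 × +25.1% = +39.1%.

+39.1%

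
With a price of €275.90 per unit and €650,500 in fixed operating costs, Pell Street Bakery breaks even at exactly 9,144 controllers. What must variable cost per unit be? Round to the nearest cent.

€204.76

Contribution per unit must be FC / Q = €650,500 / 9,144 = €71.1395.
Hence VC = price − CM = €275.90 − €71.1395 = €204.76.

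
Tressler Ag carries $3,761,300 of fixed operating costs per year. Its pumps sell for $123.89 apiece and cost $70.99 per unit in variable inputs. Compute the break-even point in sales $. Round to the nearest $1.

Contribution margin per unit = $123.89 − $70.99 = $52.90, a CM ratio of $52.90 ÷ $123.89 = 0.4270.
Break-even revenue = fixed costs × price ÷ CM = $3,761,300 × $123.89 ÷ $52.90 = $8,808,837.

$8,808,837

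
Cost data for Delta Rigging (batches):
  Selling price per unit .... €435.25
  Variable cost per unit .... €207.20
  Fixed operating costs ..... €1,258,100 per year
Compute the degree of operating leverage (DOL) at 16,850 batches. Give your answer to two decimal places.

1.49

Total contribution margin = 16,850 × €228.05 = €3,842,642.50.
Operating income = contribution − fixed costs = €3,842,642.50 − €1,258,100 = €2,584,542.50.
So DOL = total CM / EBIT = €3,842,642.50 / €2,584,542.50 = 1.4868.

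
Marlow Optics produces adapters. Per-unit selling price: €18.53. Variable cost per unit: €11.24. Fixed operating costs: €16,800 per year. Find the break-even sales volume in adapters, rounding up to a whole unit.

Unit CM = price − variable cost = €18.53 − €11.24 = €7.29.
Break-even Q = €16,800 / €7.29 = 2,304.53 → 2,305 adapters.

2,305 adapters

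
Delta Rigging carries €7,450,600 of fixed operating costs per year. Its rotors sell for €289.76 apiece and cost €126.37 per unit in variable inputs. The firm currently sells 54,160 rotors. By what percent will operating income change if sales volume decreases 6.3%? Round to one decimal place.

At 54,160 units, contribution = 54,160 × €163.39 = €8,849,202.40.
EBIT = €8,849,202.40 − €7,450,600 = €1,398,602.40.
Degree of operating leverage = €8,849,202.40 / €1,398,602.40 = 6.3272.
So EBIT moves 6.3272 × (-6.3%) = -39.9%.

-39.9%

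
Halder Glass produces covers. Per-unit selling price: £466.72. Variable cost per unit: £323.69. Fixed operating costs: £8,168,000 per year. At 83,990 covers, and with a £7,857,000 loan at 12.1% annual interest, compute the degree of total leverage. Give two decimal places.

4.15

Total contribution margin = 83,990 × £143.03 = £12,013,089.70.
EBIT = £12,013,089.70 − £8,168,000 = £3,845,089.70. Interest = £950,697.00.
DOL = £12,013,089.70 ÷ £3,845,089.70 = 3.1243; DFL = £3,845,089.70 ÷ £2,894,392.70 = 1.3285.
Combined leverage = 3.1243 × 1.3285 = 4.1506.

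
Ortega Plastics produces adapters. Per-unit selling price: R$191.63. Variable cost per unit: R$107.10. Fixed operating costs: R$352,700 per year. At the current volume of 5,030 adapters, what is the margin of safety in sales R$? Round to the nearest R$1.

Unit CM = price − variable cost = R$191.63 − R$107.10 = R$84.53. Break-even units = R$352,700 ÷ R$84.53 = 4,172.48; break-even revenue = 4,172.48 × R$191.63 = R$799,572.94.
Actual sales revenue = 5,030 × R$191.63 = R$963,898.90.
Margin of safety = R$963,898.90 − R$799,572.94 = R$164,326.

R$164,326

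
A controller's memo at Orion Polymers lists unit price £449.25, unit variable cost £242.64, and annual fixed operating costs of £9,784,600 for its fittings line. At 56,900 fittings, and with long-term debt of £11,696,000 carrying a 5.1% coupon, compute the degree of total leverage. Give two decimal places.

At 56,900 units, contribution = 56,900 × £206.61 = £11,756,109.00.
Operating income = contribution − fixed costs = £11,756,109.00 − £9,784,600 = £1,971,509.00. Interest = £596,496.00.
DOL = £11,756,109.00 ÷ £1,971,509.00 = 5.9630; DFL = £1,971,509.00 ÷ £1,375,013.00 = 1.4338.
DCL = DOL × DFL = 5.9630 × 1.4338 = 8.5497.

8.55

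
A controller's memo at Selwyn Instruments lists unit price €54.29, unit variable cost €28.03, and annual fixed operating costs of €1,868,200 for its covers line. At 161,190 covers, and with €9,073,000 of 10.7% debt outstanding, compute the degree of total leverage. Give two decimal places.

3.04

Contribution at this volume is 161,190 × €26.26 = €4,232,849.40.
Subtracting fixed costs: EBIT = €4,232,849.40 − €1,868,200 = €2,364,649.40. Interest = €970,811.00, so EBIT − I = €1,393,838.40.
Degree of total leverage = total CM / (EBIT − interest) = €4,232,849.40 / €1,393,838.40 = 3.0368.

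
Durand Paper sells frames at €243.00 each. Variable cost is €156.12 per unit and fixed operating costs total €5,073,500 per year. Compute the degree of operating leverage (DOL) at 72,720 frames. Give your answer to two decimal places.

5.08

Total contribution margin = 72,720 × €86.88 = €6,317,913.60.
EBIT = €6,317,913.60 − €5,073,500 = €1,244,413.60.
So DOL = total CM / EBIT = €6,317,913.60 / €1,244,413.60 = 5.0770.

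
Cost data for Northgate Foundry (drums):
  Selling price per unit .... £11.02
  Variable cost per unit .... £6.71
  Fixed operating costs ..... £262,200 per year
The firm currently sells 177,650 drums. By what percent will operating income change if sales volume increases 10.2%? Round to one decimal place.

At 177,650 units, contribution = 177,650 × £4.31 = £765,671.50.
EBIT = £765,671.50 − £262,200 = £503,471.50.
DOL = contribution ÷ EBIT = £765,671.50 ÷ £503,471.50 = 1.5208.
So EBIT moves 1.5208 × (+10.2%) = +15.5%.

+15.5%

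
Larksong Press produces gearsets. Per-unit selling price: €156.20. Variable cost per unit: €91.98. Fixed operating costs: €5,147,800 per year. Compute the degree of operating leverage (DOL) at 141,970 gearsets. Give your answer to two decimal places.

2.30

At 141,970 units, contribution = 141,970 × €64.22 = €9,117,313.40.
Subtracting fixed costs: EBIT = €9,117,313.40 − €5,147,800 = €3,969,513.40.
DOL = contribution ÷ EBIT = €9,117,313.40 ÷ €3,969,513.40 = 2.2968.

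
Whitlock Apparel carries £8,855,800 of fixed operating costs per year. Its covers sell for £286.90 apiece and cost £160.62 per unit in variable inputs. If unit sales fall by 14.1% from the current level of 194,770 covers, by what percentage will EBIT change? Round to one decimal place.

At 194,770 units, contribution = 194,770 × £126.28 = £24,595,555.60.
EBIT = £24,595,555.60 − £8,855,800 = £15,739,755.60.
DOL = contribution ÷ EBIT = £24,595,555.60 ÷ £15,739,755.60 = 1.5626.
So EBIT moves 1.5626 × (-14.1%) = -22.0%.

-22.0%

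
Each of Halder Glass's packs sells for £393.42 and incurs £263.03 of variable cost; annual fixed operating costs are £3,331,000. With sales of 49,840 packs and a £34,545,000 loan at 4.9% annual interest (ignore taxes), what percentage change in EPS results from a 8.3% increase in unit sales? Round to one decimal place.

+36.6%

Total contribution margin = 49,840 × £130.39 = £6,498,637.60.
Subtracting fixed costs: EBIT = £6,498,637.60 − £3,331,000 = £3,167,637.60.
Interest = £1,692,705.00, so EBIT − I = £1,474,932.60.
Degree of combined leverage = contribution ÷ (EBIT − I) = £6,498,637.60 ÷ £1,474,932.60 = 4.4061.
%ΔEPS = DCL × %ΔSales = 4.4061 × +8.3% = +36.6%.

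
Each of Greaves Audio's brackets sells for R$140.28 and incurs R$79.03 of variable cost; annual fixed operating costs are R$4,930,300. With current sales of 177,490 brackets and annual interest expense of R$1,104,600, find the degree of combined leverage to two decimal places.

2.25

Contribution at this volume is 177,490 × R$61.25 = R$10,871,262.50.
EBIT = R$10,871,262.50 − R$4,930,300 = R$5,940,962.50. Interest = R$1,104,600.00, so EBIT − I = R$4,836,362.50.
Degree of total leverage = total CM / (EBIT − interest) = R$10,871,262.50 / R$4,836,362.50 = 2.2478.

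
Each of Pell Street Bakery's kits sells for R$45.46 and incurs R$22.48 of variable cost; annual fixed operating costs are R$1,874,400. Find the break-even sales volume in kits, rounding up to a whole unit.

81,567 kits

Contribution margin per unit = R$45.46 − R$22.48 = R$22.98.
Break-even Q = R$1,874,400 / R$22.98 = 81,566.58 → 81,567 kits.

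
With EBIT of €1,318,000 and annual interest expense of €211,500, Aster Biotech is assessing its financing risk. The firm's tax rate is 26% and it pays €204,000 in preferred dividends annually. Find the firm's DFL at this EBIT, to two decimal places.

Annual interest charges come to €211,500.00.
Pre-tax preferred-dividend burden = €204,000 ÷ (1 − 0.26) = €275,675.68.
DFL = EBIT ÷ [EBIT − I − D_p/(1−t)] = €1,318,000 ÷ [€1,318,000 − €211,500.00 − €275,675.68] = €1,318,000 ÷ €830,824.32 = 1.5864.

1.59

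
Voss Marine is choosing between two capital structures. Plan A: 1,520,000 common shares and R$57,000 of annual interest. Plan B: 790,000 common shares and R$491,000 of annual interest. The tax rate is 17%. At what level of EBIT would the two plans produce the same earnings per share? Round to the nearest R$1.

R$960,671

At indifference, (EBIT − 57,000)(1 − t)/1,520,000 = (EBIT − 491,000)(1 − t)/790,000.
Cancelling (1 − t) and cross-multiplying: 790,000·(EBIT − 57,000) = 1,520,000·(EBIT − 491,000).
EBIT × (1,520,000 − 790,000) = 491,000 × 1,520,000 − 57,000 × 790,000 = 701,290,000,000, so EBIT = 701,290,000,000 ÷ 730,000 = 960,671.23.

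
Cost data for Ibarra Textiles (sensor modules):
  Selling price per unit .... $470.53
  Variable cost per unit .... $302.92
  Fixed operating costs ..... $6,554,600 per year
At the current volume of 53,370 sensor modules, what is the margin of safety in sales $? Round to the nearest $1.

$6,711,518

Each unit contributes $470.53 − $302.92 = $167.61. Break-even units = $6,554,600 ÷ $167.61 = 39,106.26; break-even revenue = 39,106.26 × $470.53 = $18,400,667.85.
Actual sales revenue = 53,370 × $470.53 = $25,112,186.10.
Margin of safety = $25,112,186.10 − $18,400,667.85 = $6,711,518.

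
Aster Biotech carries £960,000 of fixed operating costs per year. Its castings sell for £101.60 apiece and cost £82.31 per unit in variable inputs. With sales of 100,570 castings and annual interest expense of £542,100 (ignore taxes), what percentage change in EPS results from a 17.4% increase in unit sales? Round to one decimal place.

Contribution at this volume is 100,570 × £19.29 = £1,939,995.30.
Operating income = contribution − fixed costs = £1,939,995.30 − £960,000 = £979,995.30.
Interest = £542,100.00, so EBIT − I = £437,895.30.
Degree of combined leverage = contribution ÷ (EBIT − I) = £1,939,995.30 ÷ £437,895.30 = 4.4303.
EPS therefore changes by 4.4303 × (+17.4%) = +77.1%.

+77.1%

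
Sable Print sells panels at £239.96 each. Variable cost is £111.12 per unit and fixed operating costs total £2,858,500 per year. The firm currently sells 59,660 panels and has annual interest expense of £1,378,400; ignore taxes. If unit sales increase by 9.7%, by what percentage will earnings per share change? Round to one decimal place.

+21.6%

At 59,660 units, contribution = 59,660 × £128.84 = £7,686,594.40.
EBIT = £7,686,594.40 − £2,858,500 = £4,828,094.40.
Interest = £1,378,400.00, so EBIT − I = £3,449,694.40.
Degree of combined leverage = contribution ÷ (EBIT − I) = £7,686,594.40 ÷ £3,449,694.40 = 2.2282.
%ΔEPS = DCL × %ΔSales = 2.2282 × +9.7% = +21.6%.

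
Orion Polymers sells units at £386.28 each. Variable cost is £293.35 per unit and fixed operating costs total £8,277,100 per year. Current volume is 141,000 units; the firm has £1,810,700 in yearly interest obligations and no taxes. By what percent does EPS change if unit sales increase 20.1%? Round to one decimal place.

Total contribution margin = 141,000 × £92.93 = £13,103,130.00.
Subtracting fixed costs: EBIT = £13,103,130.00 − £8,277,100 = £4,826,030.00.
After interest of £1,810,700.00, pre-tax earnings = £3,015,330.00.
Degree of combined leverage = contribution ÷ (EBIT − I) = £13,103,130.00 ÷ £3,015,330.00 = 4.3455.
EPS therefore changes by 4.3455 × (+20.1%) = +87.3%.

+87.3%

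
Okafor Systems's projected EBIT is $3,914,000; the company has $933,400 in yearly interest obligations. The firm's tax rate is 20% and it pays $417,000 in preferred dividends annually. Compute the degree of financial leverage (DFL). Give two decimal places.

1.59

Interest = $933,400.00.
Pre-tax preferred-dividend burden = $417,000 ÷ (1 − 0.20) = $521,250.00.
DFL = EBIT ÷ [EBIT − I − D_p/(1−t)] = $3,914,000 ÷ [$3,914,000 − $933,400.00 − $521,250.00] = $3,914,000 ÷ $2,459,350.00 = 1.5915.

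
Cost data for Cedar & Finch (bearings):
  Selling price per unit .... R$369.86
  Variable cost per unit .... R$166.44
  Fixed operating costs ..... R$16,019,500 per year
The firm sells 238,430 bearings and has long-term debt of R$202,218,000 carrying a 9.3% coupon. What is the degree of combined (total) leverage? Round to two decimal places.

Contribution at this volume is 238,430 × R$203.42 = R$48,501,430.60.
Operating income = contribution − fixed costs = R$48,501,430.60 − R$16,019,500 = R$32,481,930.60. Interest = R$18,806,274.00, so EBIT − I = R$13,675,656.60.
DCL = contribution ÷ (EBIT − I) = R$48,501,430.60 ÷ R$13,675,656.60 = 3.5466.

3.55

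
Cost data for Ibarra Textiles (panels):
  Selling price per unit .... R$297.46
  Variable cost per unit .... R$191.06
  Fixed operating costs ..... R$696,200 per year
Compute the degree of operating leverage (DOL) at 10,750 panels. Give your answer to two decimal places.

2.56

Total contribution margin = 10,750 × R$106.40 = R$1,143,800.00.
EBIT = R$1,143,800.00 − R$696,200 = R$447,600.00.
DOL = contribution ÷ EBIT = R$1,143,800.00 ÷ R$447,600.00 = 2.5554.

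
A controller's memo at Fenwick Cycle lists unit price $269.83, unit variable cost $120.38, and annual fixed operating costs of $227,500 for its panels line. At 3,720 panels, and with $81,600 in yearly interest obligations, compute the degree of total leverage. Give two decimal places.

Contribution at this volume is 3,720 × $149.45 = $555,954.00.
EBIT = $555,954.00 − $227,500 = $328,454.00. Interest = $81,600.00.
DOL = $555,954.00 ÷ $328,454.00 = 1.6926; DFL = $328,454.00 ÷ $246,854.00 = 1.3306.
Combined leverage = 1.6926 × 1.3306 = 2.2522.

2.25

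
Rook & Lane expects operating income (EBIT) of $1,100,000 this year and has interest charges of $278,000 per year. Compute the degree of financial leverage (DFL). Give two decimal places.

1.34

Annual interest charges come to $278,000.00.
DFL = EBIT ÷ (EBIT − I) = $1,100,000 ÷ ($1,100,000 − $278,000.00) = $1,100,000 ÷ $822,000.00 = 1.3382.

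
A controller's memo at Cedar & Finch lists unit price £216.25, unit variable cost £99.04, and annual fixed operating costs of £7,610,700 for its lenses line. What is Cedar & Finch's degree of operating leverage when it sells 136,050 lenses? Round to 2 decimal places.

1.91

At 136,050 units, contribution = 136,050 × £117.21 = £15,946,420.50.
Operating income = contribution − fixed costs = £15,946,420.50 − £7,610,700 = £8,335,720.50.
DOL = contribution ÷ EBIT = £15,946,420.50 ÷ £8,335,720.50 = 1.9130.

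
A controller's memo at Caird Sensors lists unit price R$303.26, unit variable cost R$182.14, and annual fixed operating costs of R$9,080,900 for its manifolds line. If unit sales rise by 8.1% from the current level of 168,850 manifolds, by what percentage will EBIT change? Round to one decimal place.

+14.6%

Contribution at this volume is 168,850 × R$121.12 = R$20,451,112.00.
Subtracting fixed costs: EBIT = R$20,451,112.00 − R$9,080,900 = R$11,370,212.00.
DOL = contribution ÷ EBIT = R$20,451,112.00 ÷ R$11,370,212.00 = 1.7987.
So EBIT moves 1.7987 × (+8.1%) = +14.6%.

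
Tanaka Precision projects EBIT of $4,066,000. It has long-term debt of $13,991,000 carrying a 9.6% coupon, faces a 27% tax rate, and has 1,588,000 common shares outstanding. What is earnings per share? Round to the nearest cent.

Interest = $1,343,136.00, so EBT = $4,066,000 − $1,343,136.00 = $2,722,864.00.
Net income = $2,722,864.00 × (1 − 0.27) = $1,987,690.72.
Per share: $1,987,690.72 / 1,588,000 shares = $1.25.

$1.25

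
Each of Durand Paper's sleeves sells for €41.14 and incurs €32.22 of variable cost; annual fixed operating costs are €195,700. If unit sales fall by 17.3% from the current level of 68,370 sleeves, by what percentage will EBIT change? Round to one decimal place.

-25.5%

Total contribution margin = 68,370 × €8.92 = €609,860.40.
Operating income = contribution − fixed costs = €609,860.40 − €195,700 = €414,160.40.
Degree of operating leverage = €609,860.40 / €414,160.40 = 1.4725.
So EBIT moves 1.4725 × (-17.3%) = -25.5%.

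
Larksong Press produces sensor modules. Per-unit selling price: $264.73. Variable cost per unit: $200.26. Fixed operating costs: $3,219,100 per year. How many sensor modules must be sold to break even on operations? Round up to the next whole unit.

Contribution margin per unit = $264.73 − $200.26 = $64.47.
Break-even volume = fixed costs ÷ CM per unit = $3,219,100 ÷ $64.47 = 49,931.75, so 49,932 sensor modules.

49,932 sensor modules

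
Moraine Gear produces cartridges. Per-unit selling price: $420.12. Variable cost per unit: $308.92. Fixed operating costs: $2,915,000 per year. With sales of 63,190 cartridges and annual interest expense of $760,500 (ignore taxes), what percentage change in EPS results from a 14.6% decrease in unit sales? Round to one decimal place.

Total contribution margin = 63,190 × $111.20 = $7,026,728.00.
EBIT = $7,026,728.00 − $2,915,000 = $4,111,728.00.
Interest = $760,500.00, so EBIT − I = $3,351,228.00.
Degree of combined leverage = contribution ÷ (EBIT − I) = $7,026,728.00 ÷ $3,351,228.00 = 2.0968.
%ΔEPS = DCL × %ΔSales = 2.0968 × -14.6% = -30.6%.

-30.6%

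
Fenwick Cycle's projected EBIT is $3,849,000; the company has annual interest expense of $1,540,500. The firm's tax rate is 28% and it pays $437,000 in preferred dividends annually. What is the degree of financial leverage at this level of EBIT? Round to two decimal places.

Interest = $1,540,500.00.
Pre-tax preferred-dividend burden = $437,000 ÷ (1 − 0.28) = $606,944.44.
DFL = EBIT ÷ [EBIT − I − D_p/(1−t)] = $3,849,000 ÷ [$3,849,000 − $1,540,500.00 − $606,944.44] = $3,849,000 ÷ $1,701,555.56 = 2.2620.

2.26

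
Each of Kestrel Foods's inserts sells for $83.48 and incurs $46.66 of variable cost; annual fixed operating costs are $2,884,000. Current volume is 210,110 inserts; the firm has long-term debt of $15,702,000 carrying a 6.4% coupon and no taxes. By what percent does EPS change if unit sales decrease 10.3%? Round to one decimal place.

Contribution at this volume is 210,110 × $36.82 = $7,736,250.20.
Subtracting fixed costs: EBIT = $7,736,250.20 − $2,884,000 = $4,852,250.20.
After interest of $1,004,928.00, pre-tax earnings = $3,847,322.20.
DCL = total CM / (EBIT − I) = $7,736,250.20 / $3,847,322.20 = 2.0108.
EPS therefore changes by 2.0108 × (-10.3%) = -20.7%.

-20.7%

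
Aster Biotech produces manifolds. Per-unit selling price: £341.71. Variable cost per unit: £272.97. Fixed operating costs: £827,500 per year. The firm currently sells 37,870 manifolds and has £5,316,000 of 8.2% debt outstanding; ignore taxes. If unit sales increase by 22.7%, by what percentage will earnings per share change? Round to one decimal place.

+44.1%

Contribution at this volume is 37,870 × £68.74 = £2,603,183.80.
Operating income = contribution − fixed costs = £2,603,183.80 − £827,500 = £1,775,683.80.
Interest = £435,912.00, so EBIT − I = £1,339,771.80.
Degree of combined leverage = contribution ÷ (EBIT − I) = £2,603,183.80 ÷ £1,339,771.80 = 1.9430.
%ΔEPS = DCL × %ΔSales = 1.9430 × +22.7% = +44.1%.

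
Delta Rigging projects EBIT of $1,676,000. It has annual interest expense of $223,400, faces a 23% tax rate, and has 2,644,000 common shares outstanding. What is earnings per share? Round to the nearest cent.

$0.42

Pre-tax income = $1,676,000 − $223,400.00 = $1,452,600.00.
Net income = $1,452,600.00 × (1 − 0.23) = $1,118,502.00.
Per share: $1,118,502.00 / 2,644,000 shares = $0.42.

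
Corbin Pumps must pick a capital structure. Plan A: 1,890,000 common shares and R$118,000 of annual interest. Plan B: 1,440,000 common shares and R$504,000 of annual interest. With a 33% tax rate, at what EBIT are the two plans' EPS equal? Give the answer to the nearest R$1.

At indifference, (EBIT − 118,000)(1 − t)/1,890,000 = (EBIT − 504,000)(1 − t)/1,440,000.
The (1 − t) factor cancels: (EBIT − 118,000) × 1,440,000 = (EBIT − 504,000) × 1,890,000.
EBIT × (1,890,000 − 1,440,000) = 504,000 × 1,890,000 − 118,000 × 1,440,000 = 782,640,000,000, so EBIT = 782,640,000,000 ÷ 450,000 = 1,739,200.00.

R$1,739,200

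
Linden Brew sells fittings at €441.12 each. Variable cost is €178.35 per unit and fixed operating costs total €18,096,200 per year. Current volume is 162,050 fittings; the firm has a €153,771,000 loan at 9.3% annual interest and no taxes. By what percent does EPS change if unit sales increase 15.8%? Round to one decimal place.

At 162,050 units, contribution = 162,050 × €262.77 = €42,581,878.50.
EBIT = €42,581,878.50 − €18,096,200 = €24,485,678.50.
Interest = €14,300,703.00, so EBIT − I = €10,184,975.50.
DCL = total CM / (EBIT − I) = €42,581,878.50 / €10,184,975.50 = 4.1809.
%ΔEPS = DCL × %ΔSales = 4.1809 × +15.8% = +66.1%.

+66.1%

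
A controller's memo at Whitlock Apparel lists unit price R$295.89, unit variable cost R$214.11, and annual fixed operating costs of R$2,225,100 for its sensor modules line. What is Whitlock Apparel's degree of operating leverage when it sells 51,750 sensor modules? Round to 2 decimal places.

2.11

Contribution at this volume is 51,750 × R$81.78 = R$4,232,115.00.
Subtracting fixed costs: EBIT = R$4,232,115.00 − R$2,225,100 = R$2,007,015.00.
DOL = contribution ÷ EBIT = R$4,232,115.00 ÷ R$2,007,015.00 = 2.1087.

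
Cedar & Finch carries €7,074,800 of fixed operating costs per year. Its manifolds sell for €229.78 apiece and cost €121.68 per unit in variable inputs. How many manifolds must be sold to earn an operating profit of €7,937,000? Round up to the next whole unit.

Contribution margin per unit = €229.78 − €121.68 = €108.10.
Units = (FC + target) / CM = (€7,074,800 + €7,937,000) / €108.10 = 138,869.57, so 138,870 manifolds.

138,870 manifolds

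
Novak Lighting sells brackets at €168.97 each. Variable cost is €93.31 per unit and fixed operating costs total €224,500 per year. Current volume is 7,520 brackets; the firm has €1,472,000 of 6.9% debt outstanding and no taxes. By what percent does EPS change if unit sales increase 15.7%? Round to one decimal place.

Total contribution margin = 7,520 × €75.66 = €568,963.20.
EBIT = €568,963.20 − €224,500 = €344,463.20.
Interest = €101,568.00, so EBIT − I = €242,895.20.
Degree of combined leverage = contribution ÷ (EBIT − I) = €568,963.20 ÷ €242,895.20 = 2.3424.
EPS therefore changes by 2.3424 × (+15.7%) = +36.8%.

+36.8%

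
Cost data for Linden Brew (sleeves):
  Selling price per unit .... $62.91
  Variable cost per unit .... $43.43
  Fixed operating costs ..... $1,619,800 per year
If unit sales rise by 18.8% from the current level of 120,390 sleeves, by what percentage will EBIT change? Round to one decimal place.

At 120,390 units, contribution = 120,390 × $19.48 = $2,345,197.20.
Subtracting fixed costs: EBIT = $2,345,197.20 − $1,619,800 = $725,397.20.
So DOL = total CM / EBIT = $2,345,197.20 / $725,397.20 = 3.2330.
%ΔEBIT = DOL × %ΔSales = 3.2330 × +18.8% = +60.8%.

+60.8%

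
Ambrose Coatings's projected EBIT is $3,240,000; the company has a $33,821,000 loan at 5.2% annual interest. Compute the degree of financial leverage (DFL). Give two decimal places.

2.19

Interest = $1,758,692.00.
DFL = EBIT ÷ (EBIT − I) = $3,240,000 ÷ ($3,240,000 − $1,758,692.00) = $3,240,000 ÷ $1,481,308.00 = 2.1873.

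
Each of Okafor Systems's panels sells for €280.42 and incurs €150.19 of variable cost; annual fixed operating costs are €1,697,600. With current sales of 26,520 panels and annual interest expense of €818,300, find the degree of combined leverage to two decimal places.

Contribution at this volume is 26,520 × €130.23 = €3,453,699.60.
EBIT = €3,453,699.60 − €1,697,600 = €1,756,099.60. Interest = €818,300.00, so EBIT − I = €937,799.60.
Degree of total leverage = total CM / (EBIT − interest) = €3,453,699.60 / €937,799.60 = 3.6828.

3.68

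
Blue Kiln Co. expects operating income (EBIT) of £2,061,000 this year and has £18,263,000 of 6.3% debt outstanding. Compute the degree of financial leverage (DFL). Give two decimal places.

2.26

Annual interest charges come to £1,150,569.00.
DFL = EBIT ÷ (EBIT − I) = £2,061,000 ÷ (£2,061,000 − £1,150,569.00) = £2,061,000 ÷ £910,431.00 = 2.2638.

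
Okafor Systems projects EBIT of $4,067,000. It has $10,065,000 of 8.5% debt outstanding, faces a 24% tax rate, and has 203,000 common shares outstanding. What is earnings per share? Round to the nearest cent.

Pre-tax income = $4,067,000 − $855,525.00 = $3,211,475.00.
After tax at 24%: net income = $3,211,475.00 × 0.76 = $2,440,721.00.
EPS = $2,440,721.00 ÷ 203,000 = $12.02.

$12.02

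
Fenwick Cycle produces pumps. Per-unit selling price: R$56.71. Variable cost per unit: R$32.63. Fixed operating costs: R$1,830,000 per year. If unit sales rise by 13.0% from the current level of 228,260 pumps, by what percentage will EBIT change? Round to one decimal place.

Contribution at this volume is 228,260 × R$24.08 = R$5,496,500.80.
Operating income = contribution − fixed costs = R$5,496,500.80 − R$1,830,000 = R$3,666,500.80.
Degree of operating leverage = R$5,496,500.80 / R$3,666,500.80 = 1.4991.
So EBIT moves 1.4991 × (+13.0%) = +19.5%.

+19.5%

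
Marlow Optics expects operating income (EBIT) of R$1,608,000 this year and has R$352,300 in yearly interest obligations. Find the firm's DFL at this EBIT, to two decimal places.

Interest = R$352,300.00.
Degree of financial leverage = EBIT / (EBIT − interest) = R$1,608,000 / R$1,255,700.00 = 1.2806.

1.28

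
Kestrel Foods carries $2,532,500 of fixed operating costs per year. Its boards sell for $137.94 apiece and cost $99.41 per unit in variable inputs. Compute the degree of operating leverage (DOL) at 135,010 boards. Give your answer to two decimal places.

At 135,010 units, contribution = 135,010 × $38.53 = $5,201,935.30.
Operating income = contribution − fixed costs = $5,201,935.30 − $2,532,500 = $2,669,435.30.
So DOL = total CM / EBIT = $5,201,935.30 / $2,669,435.30 = 1.9487.

1.95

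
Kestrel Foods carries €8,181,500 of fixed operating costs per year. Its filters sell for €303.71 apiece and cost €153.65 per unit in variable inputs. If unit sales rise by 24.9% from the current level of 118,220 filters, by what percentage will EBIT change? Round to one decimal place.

Contribution at this volume is 118,220 × €150.06 = €17,740,093.20.
Subtracting fixed costs: EBIT = €17,740,093.20 − €8,181,500 = €9,558,593.20.
DOL = contribution ÷ EBIT = €17,740,093.20 ÷ €9,558,593.20 = 1.8559.
So EBIT moves 1.8559 × (+24.9%) = +46.2%.

+46.2%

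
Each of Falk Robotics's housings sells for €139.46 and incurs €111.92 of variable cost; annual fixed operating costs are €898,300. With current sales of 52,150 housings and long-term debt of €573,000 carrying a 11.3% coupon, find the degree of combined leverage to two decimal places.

3.04

At 52,150 units, contribution = 52,150 × €27.54 = €1,436,211.00.
EBIT = €1,436,211.00 − €898,300 = €537,911.00. Interest = €64,749.00.
DOL = €1,436,211.00 ÷ €537,911.00 = 2.6700; DFL = €537,911.00 ÷ €473,162.00 = 1.1368.
Combined leverage = 2.6700 × 1.1368 = 3.0353.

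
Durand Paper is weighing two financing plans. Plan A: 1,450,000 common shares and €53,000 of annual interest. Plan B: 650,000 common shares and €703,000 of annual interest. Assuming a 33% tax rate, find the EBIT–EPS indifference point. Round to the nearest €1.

Set EPS_A = EPS_B: (EBIT − €53,000)(1 − 0.33) ÷ 1,450,000 = (EBIT − €703,000)(1 − 0.33) ÷ 650,000.
The (1 − t) factor cancels: (EBIT − 53,000) × 650,000 = (EBIT − 703,000) × 1,450,000.
EBIT × (1,450,000 − 650,000) = 703,000 × 1,450,000 − 53,000 × 650,000 = 984,900,000,000, so EBIT = 984,900,000,000 ÷ 800,000 = 1,231,125.00.

€1,231,125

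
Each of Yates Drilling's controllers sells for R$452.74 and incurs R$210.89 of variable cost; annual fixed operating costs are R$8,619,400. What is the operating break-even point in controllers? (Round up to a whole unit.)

Each unit contributes R$452.74 − R$210.89 = R$241.85.
Break-even Q = R$8,619,400 / R$241.85 = 35,639.45 → 35,640 controllers.

35,640 controllers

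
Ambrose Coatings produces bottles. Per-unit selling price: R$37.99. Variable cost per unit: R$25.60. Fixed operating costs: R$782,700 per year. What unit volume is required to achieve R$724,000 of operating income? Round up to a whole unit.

Each unit contributes R$37.99 − R$25.60 = R$12.39.
Need Q such that Q × R$12.39 − R$782,700 = R$724,000, i.e. Q = R$1,506,700 / R$12.39 = 121,606.13 → 121,607.

121,607 bottles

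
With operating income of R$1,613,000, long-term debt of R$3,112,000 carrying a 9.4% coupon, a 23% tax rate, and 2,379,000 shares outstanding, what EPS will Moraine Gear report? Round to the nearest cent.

R$0.43

Pre-tax income = R$1,613,000 − R$292,528.00 = R$1,320,472.00.
Net income = R$1,320,472.00 × (1 − 0.23) = R$1,016,763.44.
Per share: R$1,016,763.44 / 2,379,000 shares = R$0.43.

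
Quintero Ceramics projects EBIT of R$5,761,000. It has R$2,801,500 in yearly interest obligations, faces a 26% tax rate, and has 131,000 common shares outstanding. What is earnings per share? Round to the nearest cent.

Pre-tax income = R$5,761,000 − R$2,801,500.00 = R$2,959,500.00.
After tax at 26%: net income = R$2,959,500.00 × 0.74 = R$2,190,030.00.
Per share: R$2,190,030.00 / 131,000 shares = R$16.72.

R$16.72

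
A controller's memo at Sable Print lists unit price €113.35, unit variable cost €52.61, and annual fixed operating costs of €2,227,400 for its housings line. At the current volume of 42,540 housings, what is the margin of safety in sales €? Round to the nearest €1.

Each unit contributes €113.35 − €52.61 = €60.74. Break-even units = €2,227,400 ÷ €60.74 = 36,671.06; break-even revenue = 36,671.06 × €113.35 = €4,156,664.31.
Current sales = 42,540 × €113.35 = €4,821,909.00.
Margin of safety = €4,821,909.00 − €4,156,664.31 = €665,245.

€665,245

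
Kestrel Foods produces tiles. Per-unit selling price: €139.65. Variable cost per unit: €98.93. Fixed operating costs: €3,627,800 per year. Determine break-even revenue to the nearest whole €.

CM per unit = €139.65 − €98.93 = €40.72; CM ratio = €40.72 / €139.65 = 0.2916.
Break-even revenue = fixed costs × price ÷ CM = €3,627,800 × €139.65 ÷ €40.72 = €12,441,608.

€12,441,608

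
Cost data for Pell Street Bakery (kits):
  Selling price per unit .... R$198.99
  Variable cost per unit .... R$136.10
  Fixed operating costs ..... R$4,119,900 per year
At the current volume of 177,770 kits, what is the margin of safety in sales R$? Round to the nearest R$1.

Each unit contributes R$198.99 − R$136.10 = R$62.89. Break-even units = R$4,119,900 ÷ R$62.89 = 65,509.62; break-even revenue = 65,509.62 × R$198.99 = R$13,035,759.28.
Actual sales revenue = 177,770 × R$198.99 = R$35,374,452.30.
Margin of safety = R$35,374,452.30 − R$13,035,759.28 = R$22,338,693.

R$22,338,693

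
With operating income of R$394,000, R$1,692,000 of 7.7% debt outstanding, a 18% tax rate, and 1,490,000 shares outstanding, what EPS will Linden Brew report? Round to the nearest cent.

R$0.15

Interest = R$130,284.00, so EBT = R$394,000 − R$130,284.00 = R$263,716.00.
Net income = R$263,716.00 × (1 − 0.18) = R$216,247.12.
Per share: R$216,247.12 / 1,490,000 shares = R$0.15.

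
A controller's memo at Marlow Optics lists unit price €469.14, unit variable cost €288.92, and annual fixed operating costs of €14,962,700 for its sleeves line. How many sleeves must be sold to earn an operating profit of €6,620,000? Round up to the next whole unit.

119,758 sleeves

Each unit contributes €469.14 − €288.92 = €180.22.
Units = (FC + target) / CM = (€14,962,700 + €6,620,000) / €180.22 = 119,757.52, so 119,758 sleeves.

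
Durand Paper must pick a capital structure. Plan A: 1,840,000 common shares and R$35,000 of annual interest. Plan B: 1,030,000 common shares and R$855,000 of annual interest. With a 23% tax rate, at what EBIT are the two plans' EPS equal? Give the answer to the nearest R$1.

R$1,897,716

At indifference, (EBIT − 35,000)(1 − t)/1,840,000 = (EBIT − 855,000)(1 − t)/1,030,000.
The (1 − t) factor cancels: (EBIT − 35,000) × 1,030,000 = (EBIT − 855,000) × 1,840,000.
Solving, EBIT = (855,000·1,840,000 − 35,000·1,030,000) / (1,840,000 − 1,030,000) = 1,537,150,000,000 / 810,000 = 1,897,716.05.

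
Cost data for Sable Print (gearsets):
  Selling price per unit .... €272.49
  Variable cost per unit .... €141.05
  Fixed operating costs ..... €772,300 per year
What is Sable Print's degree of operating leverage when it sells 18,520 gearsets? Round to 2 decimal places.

At 18,520 units, contribution = 18,520 × €131.44 = €2,434,268.80.
Operating income = contribution − fixed costs = €2,434,268.80 − €772,300 = €1,661,968.80.
Degree of operating leverage = €2,434,268.80 / €1,661,968.80 = 1.4647.

1.46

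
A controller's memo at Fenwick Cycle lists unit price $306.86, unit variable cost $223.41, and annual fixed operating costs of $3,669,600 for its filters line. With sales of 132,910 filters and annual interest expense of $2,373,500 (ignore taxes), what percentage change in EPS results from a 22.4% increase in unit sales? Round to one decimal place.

+49.2%

At 132,910 units, contribution = 132,910 × $83.45 = $11,091,339.50.
EBIT = $11,091,339.50 − $3,669,600 = $7,421,739.50.
Interest = $2,373,500.00, so EBIT − I = $5,048,239.50.
DCL = total CM / (EBIT − I) = $11,091,339.50 / $5,048,239.50 = 2.1971.
EPS therefore changes by 2.1971 × (+22.4%) = +49.2%.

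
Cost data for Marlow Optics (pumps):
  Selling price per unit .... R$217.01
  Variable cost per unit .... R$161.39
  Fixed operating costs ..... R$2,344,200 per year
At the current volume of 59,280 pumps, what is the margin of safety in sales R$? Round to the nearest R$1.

R$3,718,095

Unit CM = price − variable cost = R$217.01 − R$161.39 = R$55.62. Break-even units = R$2,344,200 ÷ R$55.62 = 42,146.71; break-even revenue = 42,146.71 × R$217.01 = R$9,146,257.50.
Current sales = 59,280 × R$217.01 = R$12,864,352.80.
Margin of safety = R$12,864,352.80 − R$9,146,257.50 = R$3,718,095.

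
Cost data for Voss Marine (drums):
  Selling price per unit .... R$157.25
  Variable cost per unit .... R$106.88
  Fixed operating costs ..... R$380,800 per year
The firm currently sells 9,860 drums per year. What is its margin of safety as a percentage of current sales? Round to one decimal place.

Each unit contributes R$157.25 − R$106.88 = R$50.37. Break-even units = R$380,800 ÷ R$50.37 = 7,560.06; break-even revenue = 7,560.06 × R$157.25 = R$1,188,818.74.
Actual sales revenue = 9,860 × R$157.25 = R$1,550,485.00.
Margin of safety = (R$1,550,485.00 − R$1,188,818.74) ÷ R$1,550,485.00 = 23.3%.

23.3%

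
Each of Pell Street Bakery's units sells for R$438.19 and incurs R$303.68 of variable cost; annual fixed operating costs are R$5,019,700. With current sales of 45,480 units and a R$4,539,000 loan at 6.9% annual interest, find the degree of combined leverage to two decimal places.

7.80

Contribution at this volume is 45,480 × R$134.51 = R$6,117,514.80.
EBIT = R$6,117,514.80 − R$5,019,700 = R$1,097,814.80. Interest = R$313,191.00.
DOL = R$6,117,514.80 ÷ R$1,097,814.80 = 5.5724; DFL = R$1,097,814.80 ÷ R$784,623.80 = 1.3992.
Combined leverage = 5.5724 × 1.3992 = 7.7969.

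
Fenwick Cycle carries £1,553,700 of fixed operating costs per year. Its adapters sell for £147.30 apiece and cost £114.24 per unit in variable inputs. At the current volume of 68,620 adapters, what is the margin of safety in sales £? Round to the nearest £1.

Each unit contributes £147.30 − £114.24 = £33.06. Break-even units = £1,553,700 ÷ £33.06 = 46,996.37; break-even revenue = 46,996.37 × £147.30 = £6,922,565.34.
Current sales = 68,620 × £147.30 = £10,107,726.00.
Margin of safety = £10,107,726.00 − £6,922,565.34 = £3,185,161.

£3,185,161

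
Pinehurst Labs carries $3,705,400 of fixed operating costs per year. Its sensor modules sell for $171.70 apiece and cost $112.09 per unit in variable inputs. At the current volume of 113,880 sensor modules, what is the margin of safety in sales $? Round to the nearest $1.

$8,880,202

Each unit contributes $171.70 − $112.09 = $59.61. Break-even units = $3,705,400 ÷ $59.61 = 62,160.71; break-even revenue = 62,160.71 × $171.70 = $10,672,994.13.
Actual sales revenue = 113,880 × $171.70 = $19,553,196.00.
Margin of safety = $19,553,196.00 − $10,672,994.13 = $8,880,202.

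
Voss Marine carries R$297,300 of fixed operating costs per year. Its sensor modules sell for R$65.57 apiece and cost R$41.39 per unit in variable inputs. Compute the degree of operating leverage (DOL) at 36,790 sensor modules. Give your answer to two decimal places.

Contribution at this volume is 36,790 × R$24.18 = R$889,582.20.
Subtracting fixed costs: EBIT = R$889,582.20 − R$297,300 = R$592,282.20.
DOL = contribution ÷ EBIT = R$889,582.20 ÷ R$592,282.20 = 1.5020.

1.50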